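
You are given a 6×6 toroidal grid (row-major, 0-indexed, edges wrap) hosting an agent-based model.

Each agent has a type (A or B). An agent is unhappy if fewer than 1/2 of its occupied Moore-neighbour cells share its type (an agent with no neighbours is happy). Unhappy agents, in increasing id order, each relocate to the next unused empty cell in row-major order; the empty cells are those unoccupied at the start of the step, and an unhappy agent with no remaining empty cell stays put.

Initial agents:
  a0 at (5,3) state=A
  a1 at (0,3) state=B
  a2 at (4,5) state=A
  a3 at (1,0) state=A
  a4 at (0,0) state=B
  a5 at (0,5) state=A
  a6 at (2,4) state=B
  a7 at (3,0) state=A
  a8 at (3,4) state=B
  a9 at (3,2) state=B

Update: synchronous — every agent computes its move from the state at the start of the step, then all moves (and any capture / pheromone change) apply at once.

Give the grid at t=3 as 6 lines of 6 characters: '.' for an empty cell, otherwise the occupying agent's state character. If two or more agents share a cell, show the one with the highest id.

t=1: a0@(0,1):A a1@(0,2):B a2@(4,5):A a3@(1,0):A a4@(0,4):B a5@(0,5):A a6@(2,4):B a7@(3,0):A a8@(3,4):B a9@(3,2):B
t=2: a0@(0,1):A a1@(0,0):B a2@(4,5):A a3@(1,0):A a4@(0,3):B a5@(0,5):A a6@(2,4):B a7@(3,0):A a8@(3,4):B a9@(3,2):B
t=3: a0@(0,1):A a1@(0,2):B a2@(4,5):A a3@(1,0):A a4@(0,3):B a5@(0,5):A a6@(2,4):B a7@(3,0):A a8@(3,4):B a9@(3,2):B

.ABB.A
A.....
....B.
A.B.B.
.....A
......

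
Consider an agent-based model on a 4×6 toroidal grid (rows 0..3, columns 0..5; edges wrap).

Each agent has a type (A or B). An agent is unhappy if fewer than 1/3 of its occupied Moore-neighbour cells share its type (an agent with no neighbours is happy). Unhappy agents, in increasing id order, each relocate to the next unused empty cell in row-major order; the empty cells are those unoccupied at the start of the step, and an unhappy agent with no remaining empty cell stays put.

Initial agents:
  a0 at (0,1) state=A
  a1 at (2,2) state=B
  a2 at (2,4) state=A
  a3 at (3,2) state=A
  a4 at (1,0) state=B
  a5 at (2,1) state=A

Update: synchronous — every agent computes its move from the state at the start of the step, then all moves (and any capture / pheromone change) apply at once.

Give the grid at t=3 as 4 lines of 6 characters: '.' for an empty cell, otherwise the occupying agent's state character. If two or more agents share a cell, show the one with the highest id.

t=1: a0@(0,1):A a1@(0,0):B a2@(2,4):A a3@(3,2):A a4@(0,2):B a5@(2,1):A
t=2: a0@(0,1):A a1@(0,3):B a2@(2,4):A a3@(3,2):A a4@(0,4):B a5@(2,1):A
t=3: (unchanged — steady state)

.A.BB.
......
.A..A.
..A...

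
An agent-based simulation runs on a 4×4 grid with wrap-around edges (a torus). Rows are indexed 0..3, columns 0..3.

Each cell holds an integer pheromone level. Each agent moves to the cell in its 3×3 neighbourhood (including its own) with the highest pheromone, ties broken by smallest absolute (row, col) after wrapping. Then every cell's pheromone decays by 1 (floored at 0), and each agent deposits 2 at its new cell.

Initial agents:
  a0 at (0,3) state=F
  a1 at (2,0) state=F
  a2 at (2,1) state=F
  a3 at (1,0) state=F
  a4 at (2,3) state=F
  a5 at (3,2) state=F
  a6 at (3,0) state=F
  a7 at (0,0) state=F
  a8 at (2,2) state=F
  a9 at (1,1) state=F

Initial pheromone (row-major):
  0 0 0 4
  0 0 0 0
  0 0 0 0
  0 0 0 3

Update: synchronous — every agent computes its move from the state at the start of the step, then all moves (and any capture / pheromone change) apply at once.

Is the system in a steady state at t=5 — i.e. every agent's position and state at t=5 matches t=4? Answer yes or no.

t=1: a0@(0,3) a1@(3,3) a2@(1,0) a3@(0,3) a4@(3,3) a5@(0,3) a6@(0,3) a7@(0,3) a8@(3,3) a9@(0,0) | pheromone: 2 0 0 13 / 2 0 0 0 / 0 0 0 0 / 0 0 0 8
t=2: a0@(0,3) a1@(0,3) a2@(0,3) a3@(0,3) a4@(0,3) a5@(0,3) a6@(0,3) a7@(0,3) a8@(0,3) a9@(0,3) | pheromone: 1 0 0 32 / 1 0 0 0 / 0 0 0 0 / 0 0 0 7
t=3: a0@(0,3) a1@(0,3) a2@(0,3) a3@(0,3) a4@(0,3) a5@(0,3) a6@(0,3) a7@(0,3) a8@(0,3) a9@(0,3) | pheromone: 0 0 0 51 / 0 0 0 0 / 0 0 0 0 / 0 0 0 6
t=4: a0@(0,3) a1@(0,3) a2@(0,3) a3@(0,3) a4@(0,3) a5@(0,3) a6@(0,3) a7@(0,3) a8@(0,3) a9@(0,3) | pheromone: 0 0 0 70 / 0 0 0 0 / 0 0 0 0 / 0 0 0 5
t=5: a0@(0,3) a1@(0,3) a2@(0,3) a3@(0,3) a4@(0,3) a5@(0,3) a6@(0,3) a7@(0,3) a8@(0,3) a9@(0,3) | pheromone: 0 0 0 89 / 0 0 0 0 / 0 0 0 0 / 0 0 0 4

yes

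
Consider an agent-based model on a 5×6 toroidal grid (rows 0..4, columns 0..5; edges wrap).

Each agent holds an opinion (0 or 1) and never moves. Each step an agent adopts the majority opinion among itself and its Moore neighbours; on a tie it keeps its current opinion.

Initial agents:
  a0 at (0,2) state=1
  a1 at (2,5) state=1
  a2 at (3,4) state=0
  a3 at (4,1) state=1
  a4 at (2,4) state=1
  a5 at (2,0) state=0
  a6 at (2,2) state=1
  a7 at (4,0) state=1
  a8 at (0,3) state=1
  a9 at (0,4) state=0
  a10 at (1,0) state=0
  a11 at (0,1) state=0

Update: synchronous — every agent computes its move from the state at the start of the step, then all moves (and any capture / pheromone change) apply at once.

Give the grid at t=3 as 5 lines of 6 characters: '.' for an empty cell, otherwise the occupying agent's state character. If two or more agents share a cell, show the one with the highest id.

t=1: a0@(0,2):1 a1@(2,5):0 a2@(3,4):1 a3@(4,1):1 a4@(2,4):1 a5@(2,0):0 a6@(2,2):1 a7@(4,0):1 a8@(0,3):1 a9@(0,4):0 a10@(1,0):0 a11@(0,1):1
t=2: (unchanged — steady state)

.1110.
0.....
0.1.10
....1.
11....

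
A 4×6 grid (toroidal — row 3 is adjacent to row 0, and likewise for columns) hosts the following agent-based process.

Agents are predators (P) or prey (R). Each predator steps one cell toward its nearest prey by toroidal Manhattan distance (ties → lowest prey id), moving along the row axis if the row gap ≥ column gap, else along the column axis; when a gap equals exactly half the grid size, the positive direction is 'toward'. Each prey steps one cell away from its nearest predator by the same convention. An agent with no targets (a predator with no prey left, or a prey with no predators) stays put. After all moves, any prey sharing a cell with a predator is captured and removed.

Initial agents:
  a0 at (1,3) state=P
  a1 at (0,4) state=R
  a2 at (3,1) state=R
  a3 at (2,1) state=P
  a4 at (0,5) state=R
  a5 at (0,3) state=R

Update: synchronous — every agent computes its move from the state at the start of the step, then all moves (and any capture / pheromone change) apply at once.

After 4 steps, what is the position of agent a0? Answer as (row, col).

t=1: a0@(0,3):P a1@(3,4):R a2@(0,1):R a3@(3,1):P a4@(0,0):R a5@(3,3):R
t=2: a0@(3,3):P a1@(2,4):R a2@(1,1):R a3@(0,1):P a4@(1,0):R a5@(2,3):R
t=3: a0@(2,3):P a1@(1,4):R a2@(2,1):R a3@(1,1):P a4@(2,0):R a5@(1,3):R
t=4: a0@(1,3):P a1@(0,4):R a2@(3,1):R a3@(2,1):P a4@(3,0):R a5@(0,3):R

(1, 3)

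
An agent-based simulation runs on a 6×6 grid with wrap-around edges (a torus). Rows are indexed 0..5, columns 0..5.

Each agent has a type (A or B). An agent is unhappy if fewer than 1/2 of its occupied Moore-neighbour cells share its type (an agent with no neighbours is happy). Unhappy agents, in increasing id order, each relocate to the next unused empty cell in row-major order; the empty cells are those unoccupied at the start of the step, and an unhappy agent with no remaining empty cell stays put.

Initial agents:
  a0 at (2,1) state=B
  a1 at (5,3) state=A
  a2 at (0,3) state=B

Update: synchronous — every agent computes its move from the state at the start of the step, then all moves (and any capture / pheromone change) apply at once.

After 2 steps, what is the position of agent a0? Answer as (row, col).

t=1: a0@(2,1):B a1@(0,0):A a2@(0,1):B
t=2: a0@(2,1):B a1@(0,2):A a2@(0,3):B

(2, 1)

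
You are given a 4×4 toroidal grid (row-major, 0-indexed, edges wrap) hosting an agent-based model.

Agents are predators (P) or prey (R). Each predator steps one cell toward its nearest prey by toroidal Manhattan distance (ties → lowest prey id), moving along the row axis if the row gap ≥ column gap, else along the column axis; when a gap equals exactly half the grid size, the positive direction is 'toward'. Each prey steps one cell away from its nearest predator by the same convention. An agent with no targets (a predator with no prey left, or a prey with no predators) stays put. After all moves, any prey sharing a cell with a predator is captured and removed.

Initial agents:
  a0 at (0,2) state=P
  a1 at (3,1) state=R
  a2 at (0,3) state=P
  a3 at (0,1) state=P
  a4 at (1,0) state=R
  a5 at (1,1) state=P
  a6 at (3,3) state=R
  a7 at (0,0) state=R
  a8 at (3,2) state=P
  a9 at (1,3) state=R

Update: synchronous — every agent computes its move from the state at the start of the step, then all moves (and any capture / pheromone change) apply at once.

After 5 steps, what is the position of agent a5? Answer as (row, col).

(3, 2)

t=1: a0@(3,2):P a1@(2,1):R a2@(3,3):P a3@(3,1):P a4@(1,3):R a5@(1,0):P a6@(2,3):R a7@(0,1):R a8@(3,1):P a9@(2,3):R
t=2: a0@(2,2):P a1@(1,1):R a2@(2,3):P a3@(2,1):P a4@(1,2):R a5@(1,3):P a7@(1,1):R a8@(2,1):P
t=3: a0@(1,2):P a1@(0,1):R a2@(1,3):P a3@(1,1):P a4@(0,2):R a5@(1,2):P a7@(0,1):R a8@(1,1):P
t=4: a0@(0,2):P a1@(3,1):R a2@(0,3):P a3@(0,1):P a4@(3,2):R a5@(0,2):P a7@(3,1):R a8@(0,1):P
t=5: a0@(3,2):P a1@(2,1):R a2@(3,3):P a3@(3,1):P a4@(2,2):R a5@(3,2):P a7@(2,1):R a8@(3,1):P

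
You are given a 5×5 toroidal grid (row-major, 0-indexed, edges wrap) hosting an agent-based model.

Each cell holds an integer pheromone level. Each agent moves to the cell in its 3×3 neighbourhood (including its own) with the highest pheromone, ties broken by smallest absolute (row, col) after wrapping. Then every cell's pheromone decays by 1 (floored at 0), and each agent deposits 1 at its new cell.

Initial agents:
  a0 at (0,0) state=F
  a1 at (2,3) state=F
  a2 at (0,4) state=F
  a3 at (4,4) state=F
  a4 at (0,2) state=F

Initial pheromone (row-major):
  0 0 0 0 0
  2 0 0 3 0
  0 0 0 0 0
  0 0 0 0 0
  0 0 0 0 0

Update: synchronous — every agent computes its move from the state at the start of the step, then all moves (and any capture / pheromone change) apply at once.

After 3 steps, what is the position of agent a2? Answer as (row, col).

t=1: a0@(1,0) a1@(1,3) a2@(1,3) a3@(0,0) a4@(1,3) | pheromone: 1 0 0 0 0 / 2 0 0 5 0 / 0 0 0 0 0 / 0 0 0 0 0 / 0 0 0 0 0
t=2: a0@(1,0) a1@(1,3) a2@(1,3) a3@(1,0) a4@(1,3) | pheromone: 0 0 0 0 0 / 3 0 0 7 0 / 0 0 0 0 0 / 0 0 0 0 0 / 0 0 0 0 0
t=3: a0@(1,0) a1@(1,3) a2@(1,3) a3@(1,0) a4@(1,3) | pheromone: 0 0 0 0 0 / 4 0 0 9 0 / 0 0 0 0 0 / 0 0 0 0 0 / 0 0 0 0 0

(1, 3)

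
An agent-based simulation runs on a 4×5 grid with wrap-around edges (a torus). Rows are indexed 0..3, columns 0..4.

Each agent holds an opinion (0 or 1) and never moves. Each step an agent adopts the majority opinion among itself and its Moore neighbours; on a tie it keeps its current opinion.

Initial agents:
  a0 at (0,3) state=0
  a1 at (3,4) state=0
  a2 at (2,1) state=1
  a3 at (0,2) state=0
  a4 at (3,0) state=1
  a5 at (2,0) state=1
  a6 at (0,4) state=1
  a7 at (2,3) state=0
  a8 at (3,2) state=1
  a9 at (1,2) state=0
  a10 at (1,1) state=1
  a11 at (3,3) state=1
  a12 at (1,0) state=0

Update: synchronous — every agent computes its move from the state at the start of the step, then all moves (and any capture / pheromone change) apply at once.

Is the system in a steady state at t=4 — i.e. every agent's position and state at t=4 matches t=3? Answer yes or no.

yes

t=1: a0@(0,3):0 a1@(3,4):1 a2@(2,1):1 a3@(0,2):0 a4@(3,0):1 a5@(2,0):1 a6@(0,4):1 a7@(2,3):0 a8@(3,2):1 a9@(1,2):0 a10@(1,1):1 a11@(3,3):0 a12@(1,0):1
t=2: a0@(0,3):0 a1@(3,4):1 a2@(2,1):1 a3@(0,2):0 a4@(3,0):1 a5@(2,0):1 a6@(0,4):1 a7@(2,3):0 a8@(3,2):0 a9@(1,2):0 a10@(1,1):1 a11@(3,3):0 a12@(1,0):1
t=3: (unchanged — steady state)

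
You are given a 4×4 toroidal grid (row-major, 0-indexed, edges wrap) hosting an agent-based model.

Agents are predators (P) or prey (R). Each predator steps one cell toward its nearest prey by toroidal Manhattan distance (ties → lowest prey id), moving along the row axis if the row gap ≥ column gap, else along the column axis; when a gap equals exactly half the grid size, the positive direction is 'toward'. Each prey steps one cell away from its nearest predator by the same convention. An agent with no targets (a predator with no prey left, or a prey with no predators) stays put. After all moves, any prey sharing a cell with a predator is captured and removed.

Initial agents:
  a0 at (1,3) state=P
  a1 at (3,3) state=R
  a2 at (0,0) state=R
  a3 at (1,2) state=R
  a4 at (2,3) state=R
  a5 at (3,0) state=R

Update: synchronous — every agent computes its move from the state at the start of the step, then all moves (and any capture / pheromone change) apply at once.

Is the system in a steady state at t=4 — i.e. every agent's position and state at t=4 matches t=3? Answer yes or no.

no

t=1: a0@(1,2):P a1@(2,3):R a2@(3,0):R a3@(1,1):R a4@(3,3):R a5@(2,0):R
t=2: a0@(1,1):P a1@(3,3):R a2@(2,0):R a3@(1,0):R a4@(2,3):R a5@(2,3):R
t=3: a0@(1,0):P a1@(2,3):R a2@(3,0):R a3@(1,3):R a4@(2,2):R a5@(2,2):R
t=4: a0@(1,3):P a1@(3,3):R a2@(2,0):R a3@(1,2):R a4@(2,1):R a5@(2,1):R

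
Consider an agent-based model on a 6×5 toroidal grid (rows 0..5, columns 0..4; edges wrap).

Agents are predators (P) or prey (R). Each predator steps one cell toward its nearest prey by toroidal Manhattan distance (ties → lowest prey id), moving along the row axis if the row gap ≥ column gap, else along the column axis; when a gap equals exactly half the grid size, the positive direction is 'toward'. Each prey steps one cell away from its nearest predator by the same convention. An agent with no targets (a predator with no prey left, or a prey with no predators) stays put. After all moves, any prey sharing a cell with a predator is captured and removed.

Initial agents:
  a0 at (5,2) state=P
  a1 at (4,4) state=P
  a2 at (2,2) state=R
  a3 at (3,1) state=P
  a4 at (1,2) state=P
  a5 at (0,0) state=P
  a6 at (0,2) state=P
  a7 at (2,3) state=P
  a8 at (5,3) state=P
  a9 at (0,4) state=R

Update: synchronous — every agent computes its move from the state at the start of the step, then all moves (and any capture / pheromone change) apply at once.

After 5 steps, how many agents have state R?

t=1: a0@(0,2):P a1@(5,4):P a2@(3,2):R a3@(2,1):P a4@(2,2):P a5@(0,4):P a6@(1,2):P a7@(2,2):P a8@(0,3):P
t=2: a0@(1,2):P a1@(4,4):P a2@(4,2):R a3@(3,1):P a4@(3,2):P a5@(1,4):P a6@(2,2):P a7@(3,2):P a8@(1,3):P
t=3: a0@(2,2):P a1@(4,3):P a2@(5,2):R a3@(4,1):P a4@(4,2):P a5@(2,4):P a6@(3,2):P a7@(4,2):P a8@(2,3):P
t=4: a0@(3,2):P a1@(5,3):P a2@(0,2):R a3@(5,1):P a4@(5,2):P a5@(3,4):P a6@(4,2):P a7@(5,2):P a8@(3,3):P
t=5: a0@(4,2):P a1@(0,3):P a2@(1,2):R a3@(0,1):P a4@(0,2):P a5@(4,4):P a6@(5,2):P a7@(0,2):P a8@(4,3):P

1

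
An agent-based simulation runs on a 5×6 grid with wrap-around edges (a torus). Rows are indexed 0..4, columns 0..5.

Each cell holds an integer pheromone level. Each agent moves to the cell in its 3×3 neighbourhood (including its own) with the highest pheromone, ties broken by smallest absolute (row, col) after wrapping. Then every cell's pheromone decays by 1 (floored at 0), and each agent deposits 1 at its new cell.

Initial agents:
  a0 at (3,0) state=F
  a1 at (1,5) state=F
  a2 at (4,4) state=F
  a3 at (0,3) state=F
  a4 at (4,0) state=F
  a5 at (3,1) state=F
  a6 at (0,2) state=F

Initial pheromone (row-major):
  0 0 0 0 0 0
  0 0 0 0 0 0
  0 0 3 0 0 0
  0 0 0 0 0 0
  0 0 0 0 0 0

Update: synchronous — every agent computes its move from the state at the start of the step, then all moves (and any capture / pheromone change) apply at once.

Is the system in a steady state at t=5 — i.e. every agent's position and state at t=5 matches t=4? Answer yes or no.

yes

t=1: a0@(2,0) a1@(0,0) a2@(0,3) a3@(0,2) a4@(0,0) a5@(2,2) a6@(0,1) | pheromone: 2 1 1 1 0 0 / 0 0 0 0 0 0 / 1 0 3 0 0 0 / 0 0 0 0 0 0 / 0 0 0 0 0 0
t=2: a0@(2,0) a1@(0,0) a2@(0,2) a3@(0,1) a4@(0,0) a5@(2,2) a6@(0,0) | pheromone: 4 1 1 0 0 0 / 0 0 0 0 0 0 / 1 0 3 0 0 0 / 0 0 0 0 0 0 / 0 0 0 0 0 0
t=3: a0@(2,0) a1@(0,0) a2@(0,1) a3@(0,0) a4@(0,0) a5@(2,2) a6@(0,0) | pheromone: 7 1 0 0 0 0 / 0 0 0 0 0 0 / 1 0 3 0 0 0 / 0 0 0 0 0 0 / 0 0 0 0 0 0
t=4: a0@(2,0) a1@(0,0) a2@(0,0) a3@(0,0) a4@(0,0) a5@(2,2) a6@(0,0) | pheromone: 11 0 0 0 0 0 / 0 0 0 0 0 0 / 1 0 3 0 0 0 / 0 0 0 0 0 0 / 0 0 0 0 0 0
t=5: a0@(2,0) a1@(0,0) a2@(0,0) a3@(0,0) a4@(0,0) a5@(2,2) a6@(0,0) | pheromone: 15 0 0 0 0 0 / 0 0 0 0 0 0 / 1 0 3 0 0 0 / 0 0 0 0 0 0 / 0 0 0 0 0 0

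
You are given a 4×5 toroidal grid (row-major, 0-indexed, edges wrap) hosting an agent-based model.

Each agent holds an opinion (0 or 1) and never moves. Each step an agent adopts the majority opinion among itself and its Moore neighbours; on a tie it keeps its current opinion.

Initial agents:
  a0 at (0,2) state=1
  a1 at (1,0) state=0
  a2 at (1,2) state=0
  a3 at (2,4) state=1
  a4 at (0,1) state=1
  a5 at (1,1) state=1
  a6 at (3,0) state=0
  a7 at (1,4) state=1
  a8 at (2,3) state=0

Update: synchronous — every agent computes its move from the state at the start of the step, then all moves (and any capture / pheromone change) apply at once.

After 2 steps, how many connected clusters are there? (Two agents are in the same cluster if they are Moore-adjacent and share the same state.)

2

t=1: a0@(0,2):1 a1@(1,0):1 a2@(1,2):1 a3@(2,4):0 a4@(0,1):1 a5@(1,1):1 a6@(3,0):1 a7@(1,4):1 a8@(2,3):0
t=2: a0@(0,2):1 a1@(1,0):1 a2@(1,2):1 a3@(2,4):1 a4@(0,1):1 a5@(1,1):1 a6@(3,0):1 a7@(1,4):1 a8@(2,3):0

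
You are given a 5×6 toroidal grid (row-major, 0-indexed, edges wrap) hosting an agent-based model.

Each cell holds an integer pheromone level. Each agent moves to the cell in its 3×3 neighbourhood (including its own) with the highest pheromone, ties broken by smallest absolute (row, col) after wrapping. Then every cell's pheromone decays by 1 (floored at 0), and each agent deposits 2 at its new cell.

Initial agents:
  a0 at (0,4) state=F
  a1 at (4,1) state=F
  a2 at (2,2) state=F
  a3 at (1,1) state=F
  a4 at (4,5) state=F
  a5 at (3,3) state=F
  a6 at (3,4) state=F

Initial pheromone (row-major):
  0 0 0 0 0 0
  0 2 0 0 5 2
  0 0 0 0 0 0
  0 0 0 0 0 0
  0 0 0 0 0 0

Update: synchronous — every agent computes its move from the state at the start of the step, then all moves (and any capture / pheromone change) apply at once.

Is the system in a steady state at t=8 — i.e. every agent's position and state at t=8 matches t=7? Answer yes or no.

t=1: a0@(1,4) a1@(0,0) a2@(1,1) a3@(1,1) a4@(0,0) a5@(2,2) a6@(2,3) | pheromone: 4 0 0 0 0 0 / 0 5 0 0 6 1 / 0 0 2 2 0 0 / 0 0 0 0 0 0 / 0 0 0 0 0 0
t=2: a0@(1,4) a1@(1,1) a2@(1,1) a3@(1,1) a4@(1,1) a5@(1,1) a6@(1,4) | pheromone: 3 0 0 0 0 0 / 0 14 0 0 9 0 / 0 0 1 1 0 0 / 0 0 0 0 0 0 / 0 0 0 0 0 0
t=3: a0@(1,4) a1@(1,1) a2@(1,1) a3@(1,1) a4@(1,1) a5@(1,1) a6@(1,4) | pheromone: 2 0 0 0 0 0 / 0 23 0 0 12 0 / 0 0 0 0 0 0 / 0 0 0 0 0 0 / 0 0 0 0 0 0
t=4: a0@(1,4) a1@(1,1) a2@(1,1) a3@(1,1) a4@(1,1) a5@(1,1) a6@(1,4) | pheromone: 1 0 0 0 0 0 / 0 32 0 0 15 0 / 0 0 0 0 0 0 / 0 0 0 0 0 0 / 0 0 0 0 0 0
t=5: a0@(1,4) a1@(1,1) a2@(1,1) a3@(1,1) a4@(1,1) a5@(1,1) a6@(1,4) | pheromone: 0 0 0 0 0 0 / 0 41 0 0 18 0 / 0 0 0 0 0 0 / 0 0 0 0 0 0 / 0 0 0 0 0 0
t=6: a0@(1,4) a1@(1,1) a2@(1,1) a3@(1,1) a4@(1,1) a5@(1,1) a6@(1,4) | pheromone: 0 0 0 0 0 0 / 0 50 0 0 21 0 / 0 0 0 0 0 0 / 0 0 0 0 0 0 / 0 0 0 0 0 0
t=7: a0@(1,4) a1@(1,1) a2@(1,1) a3@(1,1) a4@(1,1) a5@(1,1) a6@(1,4) | pheromone: 0 0 0 0 0 0 / 0 59 0 0 24 0 / 0 0 0 0 0 0 / 0 0 0 0 0 0 / 0 0 0 0 0 0
t=8: a0@(1,4) a1@(1,1) a2@(1,1) a3@(1,1) a4@(1,1) a5@(1,1) a6@(1,4) | pheromone: 0 0 0 0 0 0 / 0 68 0 0 27 0 / 0 0 0 0 0 0 / 0 0 0 0 0 0 / 0 0 0 0 0 0

yes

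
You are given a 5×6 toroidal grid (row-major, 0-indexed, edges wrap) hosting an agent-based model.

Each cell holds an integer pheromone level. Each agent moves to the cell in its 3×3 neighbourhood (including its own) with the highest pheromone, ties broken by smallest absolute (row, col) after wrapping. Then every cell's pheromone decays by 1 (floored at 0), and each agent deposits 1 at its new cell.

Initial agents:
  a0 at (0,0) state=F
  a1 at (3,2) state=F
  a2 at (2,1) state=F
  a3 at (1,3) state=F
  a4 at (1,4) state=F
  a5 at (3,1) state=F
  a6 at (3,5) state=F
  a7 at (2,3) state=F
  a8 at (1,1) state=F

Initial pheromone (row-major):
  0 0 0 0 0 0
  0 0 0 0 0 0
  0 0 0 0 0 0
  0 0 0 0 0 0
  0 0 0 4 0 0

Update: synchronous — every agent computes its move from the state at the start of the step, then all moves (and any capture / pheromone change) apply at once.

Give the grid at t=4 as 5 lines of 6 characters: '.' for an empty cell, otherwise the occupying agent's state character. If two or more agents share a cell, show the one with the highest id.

t=1: a0@(0,0) a1@(4,3) a2@(1,0) a3@(0,2) a4@(0,3) a5@(2,0) a6@(2,0) a7@(1,2) a8@(0,0) | pheromone: 2 0 1 1 0 0 / 1 0 1 0 0 0 / 2 0 0 0 0 0 / 0 0 0 0 0 0 / 0 0 0 4 0 0
t=2: a0@(0,0) a1@(4,3) a2@(0,0) a3@(4,3) a4@(4,3) a5@(2,0) a6@(2,0) a7@(0,2) a8@(0,0) | pheromone: 4 0 1 0 0 0 / 0 0 0 0 0 0 / 3 0 0 0 0 0 / 0 0 0 0 0 0 / 0 0 0 6 0 0
t=3: a0@(0,0) a1@(4,3) a2@(0,0) a3@(4,3) a4@(4,3) a5@(2,0) a6@(2,0) a7@(4,3) a8@(0,0) | pheromone: 6 0 0 0 0 0 / 0 0 0 0 0 0 / 4 0 0 0 0 0 / 0 0 0 0 0 0 / 0 0 0 9 0 0
t=4: a0@(0,0) a1@(4,3) a2@(0,0) a3@(4,3) a4@(4,3) a5@(2,0) a6@(2,0) a7@(4,3) a8@(0,0) | pheromone: 8 0 0 0 0 0 / 0 0 0 0 0 0 / 5 0 0 0 0 0 / 0 0 0 0 0 0 / 0 0 0 12 0 0

F.....
......
F.....
......
...F..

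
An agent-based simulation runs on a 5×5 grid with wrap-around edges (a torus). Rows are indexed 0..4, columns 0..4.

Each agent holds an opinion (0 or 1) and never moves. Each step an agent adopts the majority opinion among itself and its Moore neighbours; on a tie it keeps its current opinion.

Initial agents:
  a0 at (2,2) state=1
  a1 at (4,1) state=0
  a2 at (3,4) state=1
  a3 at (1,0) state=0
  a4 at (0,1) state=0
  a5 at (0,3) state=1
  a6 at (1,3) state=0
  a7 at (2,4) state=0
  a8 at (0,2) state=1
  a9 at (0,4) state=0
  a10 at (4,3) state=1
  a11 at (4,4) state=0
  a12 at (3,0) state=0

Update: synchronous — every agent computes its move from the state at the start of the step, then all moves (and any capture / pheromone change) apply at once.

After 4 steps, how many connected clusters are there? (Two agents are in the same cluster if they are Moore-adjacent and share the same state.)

t=1: a0@(2,2):1 a1@(4,1):0 a2@(3,4):0 a3@(1,0):0 a4@(0,1):0 a5@(0,3):1 a6@(1,3):0 a7@(2,4):0 a8@(0,2):1 a9@(0,4):0 a10@(4,3):1 a11@(4,4):0 a12@(3,0):0
t=2: (unchanged — steady state)

3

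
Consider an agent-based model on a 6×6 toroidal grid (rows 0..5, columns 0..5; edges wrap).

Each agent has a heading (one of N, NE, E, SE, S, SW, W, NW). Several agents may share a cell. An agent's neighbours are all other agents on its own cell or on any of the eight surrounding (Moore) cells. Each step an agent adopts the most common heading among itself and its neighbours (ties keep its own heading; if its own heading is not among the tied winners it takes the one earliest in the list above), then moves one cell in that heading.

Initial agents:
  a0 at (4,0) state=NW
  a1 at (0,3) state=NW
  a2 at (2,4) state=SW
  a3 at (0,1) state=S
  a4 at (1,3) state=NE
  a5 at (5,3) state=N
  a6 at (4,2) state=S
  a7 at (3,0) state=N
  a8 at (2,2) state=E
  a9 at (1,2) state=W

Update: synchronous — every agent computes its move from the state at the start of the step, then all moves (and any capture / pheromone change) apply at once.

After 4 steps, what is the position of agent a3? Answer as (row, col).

t=1: a0@(3,5):NW a1@(5,2):NW a2@(3,3):SW a3@(1,1):S a4@(0,4):NE a5@(4,3):N a6@(5,2):S a7@(2,0):N a8@(2,3):E a9@(1,1):W
t=2: a0@(2,4):NW a1@(4,1):NW a2@(4,2):SW a3@(2,1):S a4@(5,5):NE a5@(3,3):N a6@(0,2):S a7@(1,0):N a8@(2,4):E a9@(1,0):W
t=3: a0@(1,3):NW a1@(3,0):NW a2@(5,1):SW a3@(3,1):S a4@(4,0):NE a5@(2,3):N a6@(1,2):S a7@(0,0):N a8@(2,5):E a9@(1,5):W
t=4: a0@(0,2):NW a1@(2,5):NW a2@(0,0):SW a3@(4,1):S a4@(3,1):NE a5@(1,3):N a6@(2,2):S a7@(5,0):N a8@(2,0):E a9@(1,4):W

(4, 1)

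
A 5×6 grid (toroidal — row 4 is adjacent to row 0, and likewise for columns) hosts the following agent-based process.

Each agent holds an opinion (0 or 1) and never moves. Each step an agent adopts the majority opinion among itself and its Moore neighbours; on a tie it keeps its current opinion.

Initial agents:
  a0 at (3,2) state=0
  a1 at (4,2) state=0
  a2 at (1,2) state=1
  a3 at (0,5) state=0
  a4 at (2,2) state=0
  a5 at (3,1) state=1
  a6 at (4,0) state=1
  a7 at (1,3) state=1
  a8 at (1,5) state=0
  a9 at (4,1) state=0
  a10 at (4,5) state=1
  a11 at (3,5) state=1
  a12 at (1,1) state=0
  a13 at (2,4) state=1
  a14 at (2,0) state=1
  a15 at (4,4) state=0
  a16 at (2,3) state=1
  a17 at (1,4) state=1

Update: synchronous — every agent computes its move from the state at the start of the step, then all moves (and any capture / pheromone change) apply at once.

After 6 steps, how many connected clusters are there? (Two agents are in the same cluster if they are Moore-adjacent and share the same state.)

2

t=1: a0@(3,2):0 a1@(4,2):0 a2@(1,2):1 a3@(0,5):0 a4@(2,2):1 a5@(3,1):0 a6@(4,0):1 a7@(1,3):1 a8@(1,5):1 a9@(4,1):0 a10@(4,5):1 a11@(3,5):1 a12@(1,1):0 a13@(2,4):1 a14@(2,0):1 a15@(4,4):0 a16@(2,3):1 a17@(1,4):1
t=2: a0@(3,2):0 a1@(4,2):0 a2@(1,2):1 a3@(0,5):1 a4@(2,2):1 a5@(3,1):0 a6@(4,0):1 a7@(1,3):1 a8@(1,5):1 a9@(4,1):0 a10@(4,5):1 a11@(3,5):1 a12@(1,1):1 a13@(2,4):1 a14@(2,0):1 a15@(4,4):0 a16@(2,3):1 a17@(1,4):1
t=3: a0@(3,2):0 a1@(4,2):0 a2@(1,2):1 a3@(0,5):1 a4@(2,2):1 a5@(3,1):0 a6@(4,0):1 a7@(1,3):1 a8@(1,5):1 a9@(4,1):0 a10@(4,5):1 a11@(3,5):1 a12@(1,1):1 a13@(2,4):1 a14@(2,0):1 a15@(4,4):1 a16@(2,3):1 a17@(1,4):1
t=4: (unchanged — steady state)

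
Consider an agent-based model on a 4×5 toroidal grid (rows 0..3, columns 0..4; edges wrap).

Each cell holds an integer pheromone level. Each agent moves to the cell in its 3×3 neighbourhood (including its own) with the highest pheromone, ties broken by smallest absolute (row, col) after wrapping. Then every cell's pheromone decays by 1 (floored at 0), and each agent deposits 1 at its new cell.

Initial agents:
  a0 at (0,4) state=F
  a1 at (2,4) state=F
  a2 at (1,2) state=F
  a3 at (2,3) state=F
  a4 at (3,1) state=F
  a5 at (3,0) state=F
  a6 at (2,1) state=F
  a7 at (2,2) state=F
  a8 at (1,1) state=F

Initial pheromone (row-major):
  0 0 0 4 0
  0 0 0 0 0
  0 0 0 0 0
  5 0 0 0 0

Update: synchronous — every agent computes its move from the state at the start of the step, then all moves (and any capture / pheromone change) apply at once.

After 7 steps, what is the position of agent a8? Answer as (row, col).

t=1: a0@(3,0) a1@(3,0) a2@(0,3) a3@(1,2) a4@(3,0) a5@(3,0) a6@(3,0) a7@(1,1) a8@(0,0) | pheromone: 1 0 0 4 0 / 0 1 1 0 0 / 0 0 0 0 0 / 9 0 0 0 0
t=2: a0@(3,0) a1@(3,0) a2@(0,3) a3@(0,3) a4@(3,0) a5@(3,0) a6@(3,0) a7@(0,0) a8@(3,0) | pheromone: 1 0 0 5 0 / 0 0 0 0 0 / 0 0 0 0 0 / 14 0 0 0 0
t=3: a0@(3,0) a1@(3,0) a2@(0,3) a3@(0,3) a4@(3,0) a5@(3,0) a6@(3,0) a7@(3,0) a8@(3,0) | pheromone: 0 0 0 6 0 / 0 0 0 0 0 / 0 0 0 0 0 / 20 0 0 0 0
t=4: a0@(3,0) a1@(3,0) a2@(0,3) a3@(0,3) a4@(3,0) a5@(3,0) a6@(3,0) a7@(3,0) a8@(3,0) | pheromone: 0 0 0 7 0 / 0 0 0 0 0 / 0 0 0 0 0 / 26 0 0 0 0
t=5: a0@(3,0) a1@(3,0) a2@(0,3) a3@(0,3) a4@(3,0) a5@(3,0) a6@(3,0) a7@(3,0) a8@(3,0) | pheromone: 0 0 0 8 0 / 0 0 0 0 0 / 0 0 0 0 0 / 32 0 0 0 0
t=6: a0@(3,0) a1@(3,0) a2@(0,3) a3@(0,3) a4@(3,0) a5@(3,0) a6@(3,0) a7@(3,0) a8@(3,0) | pheromone: 0 0 0 9 0 / 0 0 0 0 0 / 0 0 0 0 0 / 38 0 0 0 0
t=7: a0@(3,0) a1@(3,0) a2@(0,3) a3@(0,3) a4@(3,0) a5@(3,0) a6@(3,0) a7@(3,0) a8@(3,0) | pheromone: 0 0 0 10 0 / 0 0 0 0 0 / 0 0 0 0 0 / 44 0 0 0 0

(3, 0)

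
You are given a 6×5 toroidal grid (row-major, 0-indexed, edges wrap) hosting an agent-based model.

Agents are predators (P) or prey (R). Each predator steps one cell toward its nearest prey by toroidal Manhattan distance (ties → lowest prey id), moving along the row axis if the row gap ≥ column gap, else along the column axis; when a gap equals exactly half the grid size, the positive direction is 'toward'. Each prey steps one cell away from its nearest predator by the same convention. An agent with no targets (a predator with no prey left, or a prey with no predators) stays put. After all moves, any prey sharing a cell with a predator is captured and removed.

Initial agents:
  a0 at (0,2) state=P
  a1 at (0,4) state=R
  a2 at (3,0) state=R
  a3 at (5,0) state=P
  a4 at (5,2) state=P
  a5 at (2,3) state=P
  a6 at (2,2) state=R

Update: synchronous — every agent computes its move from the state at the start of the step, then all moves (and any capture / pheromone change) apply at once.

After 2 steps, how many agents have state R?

2

t=1: a0@(0,3):P a2@(2,0):R a3@(0,0):P a4@(5,3):P a5@(2,2):P a6@(2,1):R
t=2: a0@(1,3):P a2@(3,0):R a3@(1,0):P a4@(0,3):P a5@(2,1):P a6@(2,0):R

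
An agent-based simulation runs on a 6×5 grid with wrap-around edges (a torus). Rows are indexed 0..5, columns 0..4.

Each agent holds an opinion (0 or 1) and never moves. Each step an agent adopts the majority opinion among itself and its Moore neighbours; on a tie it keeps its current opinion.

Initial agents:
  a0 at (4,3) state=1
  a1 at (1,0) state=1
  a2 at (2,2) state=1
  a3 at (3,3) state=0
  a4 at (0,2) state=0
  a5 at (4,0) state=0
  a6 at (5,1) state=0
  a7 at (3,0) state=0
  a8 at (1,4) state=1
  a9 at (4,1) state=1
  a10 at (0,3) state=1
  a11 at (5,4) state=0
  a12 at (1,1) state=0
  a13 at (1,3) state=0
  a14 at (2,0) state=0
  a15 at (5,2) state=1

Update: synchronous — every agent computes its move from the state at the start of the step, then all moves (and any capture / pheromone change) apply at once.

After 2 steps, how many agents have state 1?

t=1: a0@(4,3):1 a1@(1,0):1 a2@(2,2):0 a3@(3,3):1 a4@(0,2):0 a5@(4,0):0 a6@(5,1):0 a7@(3,0):0 a8@(1,4):1 a9@(4,1):0 a10@(0,3):1 a11@(5,4):0 a12@(1,1):0 a13@(1,3):1 a14@(2,0):0 a15@(5,2):1
t=2: (unchanged — steady state)

7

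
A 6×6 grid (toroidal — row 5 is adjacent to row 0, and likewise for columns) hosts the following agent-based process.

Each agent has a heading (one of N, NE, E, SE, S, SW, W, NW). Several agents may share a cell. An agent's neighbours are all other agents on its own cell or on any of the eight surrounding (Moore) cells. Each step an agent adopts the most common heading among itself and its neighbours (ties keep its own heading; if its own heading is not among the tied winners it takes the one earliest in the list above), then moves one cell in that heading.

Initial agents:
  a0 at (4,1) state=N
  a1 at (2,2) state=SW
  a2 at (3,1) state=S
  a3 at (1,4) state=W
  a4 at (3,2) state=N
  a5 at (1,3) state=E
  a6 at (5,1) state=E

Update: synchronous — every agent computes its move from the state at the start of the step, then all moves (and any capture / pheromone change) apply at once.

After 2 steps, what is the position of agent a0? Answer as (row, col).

t=1: a0@(3,1):N a1@(3,1):SW a2@(2,1):N a3@(1,3):W a4@(2,2):N a5@(1,4):E a6@(5,2):E
t=2: a0@(2,1):N a1@(2,1):N a2@(1,1):N a3@(1,2):W a4@(1,2):N a5@(1,5):E a6@(5,3):E

(2, 1)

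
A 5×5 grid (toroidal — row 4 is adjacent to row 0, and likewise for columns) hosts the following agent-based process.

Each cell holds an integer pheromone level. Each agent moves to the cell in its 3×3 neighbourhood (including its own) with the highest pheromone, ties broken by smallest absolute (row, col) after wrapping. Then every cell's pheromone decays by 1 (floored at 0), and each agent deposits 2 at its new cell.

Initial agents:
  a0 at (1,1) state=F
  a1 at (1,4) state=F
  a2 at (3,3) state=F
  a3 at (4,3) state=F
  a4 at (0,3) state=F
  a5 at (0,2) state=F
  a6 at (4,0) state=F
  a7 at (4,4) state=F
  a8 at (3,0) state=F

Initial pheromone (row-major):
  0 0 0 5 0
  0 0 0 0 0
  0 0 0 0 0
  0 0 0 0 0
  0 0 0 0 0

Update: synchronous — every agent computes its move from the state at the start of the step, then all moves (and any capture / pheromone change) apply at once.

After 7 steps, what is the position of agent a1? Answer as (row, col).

t=1: a0@(0,0) a1@(0,3) a2@(2,2) a3@(0,3) a4@(0,3) a5@(0,3) a6@(0,0) a7@(0,3) a8@(2,0) | pheromone: 4 0 0 14 0 / 0 0 0 0 0 / 2 0 2 0 0 / 0 0 0 0 0 / 0 0 0 0 0
t=2: a0@(0,0) a1@(0,3) a2@(2,2) a3@(0,3) a4@(0,3) a5@(0,3) a6@(0,0) a7@(0,3) a8@(2,0) | pheromone: 7 0 0 23 0 / 0 0 0 0 0 / 3 0 3 0 0 / 0 0 0 0 0 / 0 0 0 0 0
t=3: a0@(0,0) a1@(0,3) a2@(2,2) a3@(0,3) a4@(0,3) a5@(0,3) a6@(0,0) a7@(0,3) a8@(2,0) | pheromone: 10 0 0 32 0 / 0 0 0 0 0 / 4 0 4 0 0 / 0 0 0 0 0 / 0 0 0 0 0
t=4: a0@(0,0) a1@(0,3) a2@(2,2) a3@(0,3) a4@(0,3) a5@(0,3) a6@(0,0) a7@(0,3) a8@(2,0) | pheromone: 13 0 0 41 0 / 0 0 0 0 0 / 5 0 5 0 0 / 0 0 0 0 0 / 0 0 0 0 0
t=5: a0@(0,0) a1@(0,3) a2@(2,2) a3@(0,3) a4@(0,3) a5@(0,3) a6@(0,0) a7@(0,3) a8@(2,0) | pheromone: 16 0 0 50 0 / 0 0 0 0 0 / 6 0 6 0 0 / 0 0 0 0 0 / 0 0 0 0 0
t=6: a0@(0,0) a1@(0,3) a2@(2,2) a3@(0,3) a4@(0,3) a5@(0,3) a6@(0,0) a7@(0,3) a8@(2,0) | pheromone: 19 0 0 59 0 / 0 0 0 0 0 / 7 0 7 0 0 / 0 0 0 0 0 / 0 0 0 0 0
t=7: a0@(0,0) a1@(0,3) a2@(2,2) a3@(0,3) a4@(0,3) a5@(0,3) a6@(0,0) a7@(0,3) a8@(2,0) | pheromone: 22 0 0 68 0 / 0 0 0 0 0 / 8 0 8 0 0 / 0 0 0 0 0 / 0 0 0 0 0

(0, 3)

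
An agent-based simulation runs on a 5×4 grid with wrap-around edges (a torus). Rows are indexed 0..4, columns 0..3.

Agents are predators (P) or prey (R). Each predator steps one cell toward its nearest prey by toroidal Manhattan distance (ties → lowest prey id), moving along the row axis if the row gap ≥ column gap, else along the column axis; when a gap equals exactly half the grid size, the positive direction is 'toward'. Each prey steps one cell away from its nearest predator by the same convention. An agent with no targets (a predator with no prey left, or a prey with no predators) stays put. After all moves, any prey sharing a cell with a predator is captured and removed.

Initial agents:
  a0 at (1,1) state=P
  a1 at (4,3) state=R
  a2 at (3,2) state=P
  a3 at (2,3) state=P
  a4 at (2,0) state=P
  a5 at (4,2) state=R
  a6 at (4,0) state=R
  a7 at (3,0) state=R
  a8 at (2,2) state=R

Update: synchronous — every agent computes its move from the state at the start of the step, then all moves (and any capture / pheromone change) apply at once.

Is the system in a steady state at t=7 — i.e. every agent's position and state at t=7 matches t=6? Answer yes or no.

yes

t=1: a0@(2,1):P a1@(0,3):R a2@(4,2):P a3@(2,2):P a4@(3,0):P a5@(0,2):R a6@(0,0):R a7@(4,0):R a8@(1,2):R
t=2: a0@(1,1):P a1@(1,3):R a2@(0,2):P a3@(1,2):P a4@(4,0):P a6@(1,0):R a7@(0,0):R
t=3: a0@(1,0):P a2@(1,2):P a3@(1,3):P a4@(0,0):P
t=4: (unchanged — steady state)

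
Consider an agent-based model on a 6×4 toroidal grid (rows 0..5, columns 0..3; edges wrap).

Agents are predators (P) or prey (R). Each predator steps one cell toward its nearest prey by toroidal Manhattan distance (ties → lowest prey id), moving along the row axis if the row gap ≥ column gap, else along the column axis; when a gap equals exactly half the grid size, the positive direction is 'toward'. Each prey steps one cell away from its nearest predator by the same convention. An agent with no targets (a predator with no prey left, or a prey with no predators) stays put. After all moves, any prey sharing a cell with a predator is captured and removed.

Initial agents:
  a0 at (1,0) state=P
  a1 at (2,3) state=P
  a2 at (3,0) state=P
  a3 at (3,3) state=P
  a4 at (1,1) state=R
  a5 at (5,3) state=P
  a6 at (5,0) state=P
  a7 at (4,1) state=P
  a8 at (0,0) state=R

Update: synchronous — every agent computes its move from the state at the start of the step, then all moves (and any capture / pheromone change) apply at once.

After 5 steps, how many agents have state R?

t=1: a0@(1,1):P a1@(2,0):P a2@(2,0):P a3@(2,3):P a4@(1,2):R a5@(0,3):P a6@(0,0):P a7@(5,1):P a8@(5,0):R
t=2: a0@(1,2):P a1@(2,1):P a2@(2,1):P a3@(1,3):P a5@(1,3):P a6@(5,0):P a7@(5,0):P a8@(4,0):R
t=3: a0@(2,2):P a1@(3,1):P a2@(3,1):P a3@(2,3):P a5@(2,3):P a6@(4,0):P a7@(4,0):P a8@(3,0):R
t=4: a0@(2,3):P a1@(3,0):P a2@(3,0):P a3@(3,3):P a5@(3,3):P a6@(3,0):P a7@(3,0):P
t=5: (unchanged — steady state)

0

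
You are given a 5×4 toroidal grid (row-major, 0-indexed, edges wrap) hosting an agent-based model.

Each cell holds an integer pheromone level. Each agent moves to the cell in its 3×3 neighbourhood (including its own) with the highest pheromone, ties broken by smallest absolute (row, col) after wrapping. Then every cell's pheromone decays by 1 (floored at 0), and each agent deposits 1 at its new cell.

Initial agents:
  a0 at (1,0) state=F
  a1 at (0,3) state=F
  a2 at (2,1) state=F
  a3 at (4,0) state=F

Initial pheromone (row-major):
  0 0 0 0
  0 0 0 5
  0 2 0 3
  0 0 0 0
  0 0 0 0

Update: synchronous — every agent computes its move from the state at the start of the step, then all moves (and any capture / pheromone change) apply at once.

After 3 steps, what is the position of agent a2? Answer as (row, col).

(2, 1)

t=1: a0@(1,3) a1@(1,3) a2@(2,1) a3@(0,0) | pheromone: 1 0 0 0 / 0 0 0 6 / 0 2 0 2 / 0 0 0 0 / 0 0 0 0
t=2: a0@(1,3) a1@(1,3) a2@(2,1) a3@(1,3) | pheromone: 0 0 0 0 / 0 0 0 8 / 0 2 0 1 / 0 0 0 0 / 0 0 0 0
t=3: a0@(1,3) a1@(1,3) a2@(2,1) a3@(1,3) | pheromone: 0 0 0 0 / 0 0 0 10 / 0 2 0 0 / 0 0 0 0 / 0 0 0 0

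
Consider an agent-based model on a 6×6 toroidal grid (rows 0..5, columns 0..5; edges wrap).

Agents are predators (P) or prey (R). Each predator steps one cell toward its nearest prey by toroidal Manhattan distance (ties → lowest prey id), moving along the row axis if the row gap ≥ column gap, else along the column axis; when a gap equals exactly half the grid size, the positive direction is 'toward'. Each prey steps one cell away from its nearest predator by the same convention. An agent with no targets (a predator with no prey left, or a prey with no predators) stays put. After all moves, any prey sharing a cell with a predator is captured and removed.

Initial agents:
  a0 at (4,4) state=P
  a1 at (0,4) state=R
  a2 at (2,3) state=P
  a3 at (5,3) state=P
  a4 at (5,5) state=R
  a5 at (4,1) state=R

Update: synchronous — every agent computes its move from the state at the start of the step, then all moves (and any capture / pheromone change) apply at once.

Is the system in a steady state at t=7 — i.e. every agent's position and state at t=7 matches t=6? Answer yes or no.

t=1: a0@(5,4):P a1@(1,4):R a2@(1,3):P a3@(0,3):P a4@(0,5):R a5@(4,0):R
t=2: a0@(0,4):P a1@(1,5):R a2@(1,4):P a3@(1,3):P a4@(1,5):R a5@(4,1):R
t=3: a0@(1,4):P a1@(1,0):R a2@(1,5):P a3@(1,4):P a4@(1,0):R a5@(4,0):R
t=4: a0@(1,5):P a1@(1,1):R a2@(1,0):P a3@(1,5):P a4@(1,1):R a5@(3,0):R
t=5: a0@(1,0):P a1@(1,2):R a2@(1,1):P a3@(1,0):P a4@(1,2):R a5@(4,0):R
t=6: a0@(1,1):P a1@(1,3):R a2@(1,2):P a3@(1,1):P a4@(1,3):R a5@(3,0):R
t=7: a0@(1,2):P a1@(1,4):R a2@(1,3):P a3@(1,2):P a4@(1,4):R a5@(4,0):R

no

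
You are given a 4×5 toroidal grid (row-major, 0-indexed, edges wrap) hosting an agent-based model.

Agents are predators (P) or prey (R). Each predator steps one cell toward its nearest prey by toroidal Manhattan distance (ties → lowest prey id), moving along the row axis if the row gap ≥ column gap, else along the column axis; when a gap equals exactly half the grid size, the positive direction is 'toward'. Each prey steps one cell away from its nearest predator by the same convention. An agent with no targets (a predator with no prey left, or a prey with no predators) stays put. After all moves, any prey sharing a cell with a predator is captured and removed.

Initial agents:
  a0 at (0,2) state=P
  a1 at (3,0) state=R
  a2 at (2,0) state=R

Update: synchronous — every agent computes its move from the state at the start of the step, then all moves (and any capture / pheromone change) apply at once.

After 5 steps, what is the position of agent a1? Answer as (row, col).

(2, 0)

t=1: a0@(0,1):P a1@(3,4):R a2@(1,0):R
t=2: a0@(1,1):P a1@(3,3):R a2@(2,0):R
t=3: a0@(2,1):P a1@(2,3):R a2@(3,0):R
t=4: a0@(2,2):P a1@(2,4):R a2@(0,0):R
t=5: a0@(2,3):P a1@(2,0):R a2@(3,0):R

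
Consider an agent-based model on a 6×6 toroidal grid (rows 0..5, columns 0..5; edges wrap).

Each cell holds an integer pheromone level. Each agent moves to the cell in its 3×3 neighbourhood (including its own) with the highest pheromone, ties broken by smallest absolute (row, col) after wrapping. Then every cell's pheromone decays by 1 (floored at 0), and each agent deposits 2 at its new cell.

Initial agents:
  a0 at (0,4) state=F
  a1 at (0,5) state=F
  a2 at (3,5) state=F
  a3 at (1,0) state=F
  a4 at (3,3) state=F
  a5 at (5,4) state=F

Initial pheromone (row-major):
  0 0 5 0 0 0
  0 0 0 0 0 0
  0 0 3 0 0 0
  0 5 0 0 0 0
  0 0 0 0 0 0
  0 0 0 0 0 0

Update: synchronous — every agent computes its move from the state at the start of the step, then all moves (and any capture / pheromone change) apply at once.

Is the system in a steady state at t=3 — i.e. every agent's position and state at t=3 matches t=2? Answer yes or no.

t=1: a0@(0,3) a1@(0,0) a2@(2,0) a3@(0,0) a4@(2,2) a5@(0,3) | pheromone: 4 0 4 4 0 0 / 0 0 0 0 0 0 / 2 0 4 0 0 0 / 0 4 0 0 0 0 / 0 0 0 0 0 0 / 0 0 0 0 0 0
t=2: a0@(0,2) a1@(0,0) a2@(3,1) a3@(0,0) a4@(2,2) a5@(0,2) | pheromone: 7 0 7 3 0 0 / 0 0 0 0 0 0 / 1 0 5 0 0 0 / 0 5 0 0 0 0 / 0 0 0 0 0 0 / 0 0 0 0 0 0
t=3: a0@(0,2) a1@(0,0) a2@(2,2) a3@(0,0) a4@(2,2) a5@(0,2) | pheromone: 10 0 10 2 0 0 / 0 0 0 0 0 0 / 0 0 8 0 0 0 / 0 4 0 0 0 0 / 0 0 0 0 0 0 / 0 0 0 0 0 0

no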